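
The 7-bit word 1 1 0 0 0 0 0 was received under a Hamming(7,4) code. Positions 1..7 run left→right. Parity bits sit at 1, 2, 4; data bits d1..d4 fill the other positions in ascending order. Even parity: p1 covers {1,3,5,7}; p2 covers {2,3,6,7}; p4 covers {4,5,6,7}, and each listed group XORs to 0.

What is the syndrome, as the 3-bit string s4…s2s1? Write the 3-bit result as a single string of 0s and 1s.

s1 (pos 1,3,5,7): 1⊕0⊕0⊕0 = 1
s2 (pos 2,3,6,7): 1⊕0⊕0⊕0 = 1
s4 (pos 4,5,6,7): 0⊕0⊕0⊕0 = 0
Syndrome s4…s1 = 011 → error at position 3.

011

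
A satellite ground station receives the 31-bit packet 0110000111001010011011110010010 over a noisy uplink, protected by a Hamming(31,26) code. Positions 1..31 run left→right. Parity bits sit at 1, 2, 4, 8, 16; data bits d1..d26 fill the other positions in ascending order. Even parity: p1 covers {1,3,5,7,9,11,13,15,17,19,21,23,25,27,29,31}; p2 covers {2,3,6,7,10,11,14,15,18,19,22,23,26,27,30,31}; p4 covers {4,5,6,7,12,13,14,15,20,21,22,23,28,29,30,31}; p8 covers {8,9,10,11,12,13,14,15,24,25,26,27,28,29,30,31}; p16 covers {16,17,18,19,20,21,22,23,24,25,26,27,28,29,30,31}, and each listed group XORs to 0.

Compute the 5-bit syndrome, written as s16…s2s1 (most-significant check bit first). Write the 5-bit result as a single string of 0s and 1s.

s1 (pos 1,3,5,7,9,11,13,15,17,19,21,23,25,27,29,31): 0⊕1⊕0⊕0⊕1⊕0⊕1⊕1⊕0⊕1⊕1⊕1⊕0⊕1⊕0⊕0 = 0
s2 (pos 2,3,6,7,10,11,14,15,18,19,22,23,26,27,30,31): 1⊕1⊕0⊕0⊕1⊕0⊕0⊕1⊕1⊕1⊕1⊕1⊕0⊕1⊕1⊕0 = 0
s4 (pos 4,5,6,7,12,13,14,15,20,21,22,23,28,29,30,31): 0⊕0⊕0⊕0⊕0⊕1⊕0⊕1⊕0⊕1⊕1⊕1⊕0⊕0⊕1⊕0 = 0
s8 (pos 8,9,10,11,12,13,14,15,24,25,26,27,28,29,30,31): 1⊕1⊕1⊕0⊕0⊕1⊕0⊕1⊕1⊕0⊕0⊕1⊕0⊕0⊕1⊕0 = 0
s16 (pos 16,17,18,19,20,21,22,23,24,25,26,27,28,29,30,31): 0⊕0⊕1⊕1⊕0⊕1⊕1⊕1⊕1⊕0⊕0⊕1⊕0⊕0⊕1⊕0 = 0
Syndrome s16…s1 = 00000 → no error.

00000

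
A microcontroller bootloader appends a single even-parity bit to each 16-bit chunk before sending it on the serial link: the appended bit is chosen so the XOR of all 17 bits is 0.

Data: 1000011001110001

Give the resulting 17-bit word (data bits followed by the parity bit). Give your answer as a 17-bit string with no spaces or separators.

XOR of the 16 data bits: 1⊕0⊕0⊕0⊕0⊕1⊕1⊕0⊕0⊕1⊕1⊕1⊕0⊕0⊕0⊕1 = 1
Parity bit = 1 (so all 17 bits XOR to 0).

10000110011100011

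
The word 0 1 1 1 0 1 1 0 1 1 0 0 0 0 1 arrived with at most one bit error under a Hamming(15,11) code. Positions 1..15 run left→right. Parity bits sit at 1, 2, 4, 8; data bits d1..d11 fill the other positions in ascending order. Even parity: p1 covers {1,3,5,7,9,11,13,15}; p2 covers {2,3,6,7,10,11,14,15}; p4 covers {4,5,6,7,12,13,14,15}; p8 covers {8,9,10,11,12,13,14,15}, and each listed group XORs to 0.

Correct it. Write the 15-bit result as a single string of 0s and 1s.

s1 (pos 1,3,5,7,9,11,13,15): 0⊕1⊕0⊕1⊕1⊕0⊕0⊕1 = 0
s2 (pos 2,3,6,7,10,11,14,15): 1⊕1⊕1⊕1⊕1⊕0⊕0⊕1 = 0
s4 (pos 4,5,6,7,12,13,14,15): 1⊕0⊕1⊕1⊕0⊕0⊕0⊕1 = 0
s8 (pos 8,9,10,11,12,13,14,15): 0⊕1⊕1⊕0⊕0⊕0⊕0⊕1 = 1
Syndrome s8…s1 = 1000 → error at position 8.
Flip position 8: 011101101100001 → 011101111100001

011101111100001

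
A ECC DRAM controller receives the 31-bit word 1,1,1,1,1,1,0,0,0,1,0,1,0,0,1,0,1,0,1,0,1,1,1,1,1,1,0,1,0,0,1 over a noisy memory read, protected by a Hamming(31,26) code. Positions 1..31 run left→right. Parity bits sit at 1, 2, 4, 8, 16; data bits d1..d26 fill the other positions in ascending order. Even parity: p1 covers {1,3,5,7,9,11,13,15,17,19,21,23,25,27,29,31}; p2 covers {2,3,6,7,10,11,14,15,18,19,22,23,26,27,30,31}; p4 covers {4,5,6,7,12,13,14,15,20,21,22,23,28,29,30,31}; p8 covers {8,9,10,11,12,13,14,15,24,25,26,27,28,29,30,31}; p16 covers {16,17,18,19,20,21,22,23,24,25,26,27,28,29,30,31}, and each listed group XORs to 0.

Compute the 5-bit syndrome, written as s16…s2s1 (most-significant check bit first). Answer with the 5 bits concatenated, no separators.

s1 (pos 1,3,5,7,9,11,13,15,17,19,21,23,25,27,29,31): 1⊕1⊕1⊕0⊕0⊕0⊕0⊕1⊕1⊕1⊕1⊕1⊕1⊕0⊕0⊕1 = 0
s2 (pos 2,3,6,7,10,11,14,15,18,19,22,23,26,27,30,31): 1⊕1⊕1⊕0⊕1⊕0⊕0⊕1⊕0⊕1⊕1⊕1⊕1⊕0⊕0⊕1 = 0
s4 (pos 4,5,6,7,12,13,14,15,20,21,22,23,28,29,30,31): 1⊕1⊕1⊕0⊕1⊕0⊕0⊕1⊕0⊕1⊕1⊕1⊕1⊕0⊕0⊕1 = 0
s8 (pos 8,9,10,11,12,13,14,15,24,25,26,27,28,29,30,31): 0⊕0⊕1⊕0⊕1⊕0⊕0⊕1⊕1⊕1⊕1⊕0⊕1⊕0⊕0⊕1 = 0
s16 (pos 16,17,18,19,20,21,22,23,24,25,26,27,28,29,30,31): 0⊕1⊕0⊕1⊕0⊕1⊕1⊕1⊕1⊕1⊕1⊕0⊕1⊕0⊕0⊕1 = 0
Syndrome s16…s1 = 00000 → no error.

00000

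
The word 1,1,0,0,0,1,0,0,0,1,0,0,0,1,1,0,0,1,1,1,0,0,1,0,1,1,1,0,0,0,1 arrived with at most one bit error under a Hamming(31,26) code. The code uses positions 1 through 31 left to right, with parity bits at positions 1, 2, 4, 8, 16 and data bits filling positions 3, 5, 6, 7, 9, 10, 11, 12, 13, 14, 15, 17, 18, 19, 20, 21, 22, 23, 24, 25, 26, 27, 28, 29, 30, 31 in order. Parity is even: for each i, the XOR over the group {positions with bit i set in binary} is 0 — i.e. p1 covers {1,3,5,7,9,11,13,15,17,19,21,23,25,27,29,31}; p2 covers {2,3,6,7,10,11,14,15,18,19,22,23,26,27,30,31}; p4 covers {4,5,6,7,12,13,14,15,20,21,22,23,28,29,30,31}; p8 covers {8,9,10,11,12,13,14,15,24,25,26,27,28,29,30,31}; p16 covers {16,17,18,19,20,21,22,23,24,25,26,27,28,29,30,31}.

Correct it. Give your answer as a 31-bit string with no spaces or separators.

s1 (pos 1,3,5,7,9,11,13,15,17,19,21,23,25,27,29,31): 1⊕0⊕0⊕0⊕0⊕0⊕0⊕1⊕0⊕1⊕0⊕1⊕1⊕1⊕0⊕1 = 1
s2 (pos 2,3,6,7,10,11,14,15,18,19,22,23,26,27,30,31): 1⊕0⊕1⊕0⊕1⊕0⊕1⊕1⊕1⊕1⊕0⊕1⊕1⊕1⊕0⊕1 = 1
s4 (pos 4,5,6,7,12,13,14,15,20,21,22,23,28,29,30,31): 0⊕0⊕1⊕0⊕0⊕0⊕1⊕1⊕1⊕0⊕0⊕1⊕0⊕0⊕0⊕1 = 0
s8 (pos 8,9,10,11,12,13,14,15,24,25,26,27,28,29,30,31): 0⊕0⊕1⊕0⊕0⊕0⊕1⊕1⊕0⊕1⊕1⊕1⊕0⊕0⊕0⊕1 = 1
s16 (pos 16,17,18,19,20,21,22,23,24,25,26,27,28,29,30,31): 0⊕0⊕1⊕1⊕1⊕0⊕0⊕1⊕0⊕1⊕1⊕1⊕0⊕0⊕0⊕1 = 0
Syndrome s16…s1 = 01011 → error at position 11.
Flip position 11: 1100010001000110011100101110001 → 1100010001100110011100101110001

1100010001100110011100101110001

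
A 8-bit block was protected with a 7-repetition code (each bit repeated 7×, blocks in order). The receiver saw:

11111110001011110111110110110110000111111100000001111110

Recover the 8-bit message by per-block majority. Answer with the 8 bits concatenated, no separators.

10110101

Block 1 (1111111): 7 ones → 1
Block 2 (0001011): 3 ones → 0
Block 3 (1101111): 6 ones → 1
Block 4 (1011011): 5 ones → 1
Block 5 (0110000): 2 ones → 0
Block 6 (1111111): 7 ones → 1
Block 7 (0000000): 0 ones → 0
Block 8 (1111110): 6 ones → 1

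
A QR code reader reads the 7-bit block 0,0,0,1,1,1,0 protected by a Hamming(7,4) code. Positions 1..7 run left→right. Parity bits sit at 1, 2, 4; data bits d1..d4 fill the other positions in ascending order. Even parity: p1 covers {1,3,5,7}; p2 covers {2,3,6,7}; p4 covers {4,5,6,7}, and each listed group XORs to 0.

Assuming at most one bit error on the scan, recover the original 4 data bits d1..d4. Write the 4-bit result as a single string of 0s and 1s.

0111

s1 (pos 1,3,5,7): 0⊕0⊕1⊕0 = 1
s2 (pos 2,3,6,7): 0⊕0⊕1⊕0 = 1
s4 (pos 4,5,6,7): 1⊕1⊕1⊕0 = 1
Syndrome s4…s1 = 111 → error at position 7.
Flip position 7: 0001110 → 0001111
Read data bits from positions 3,5,6,7: 0111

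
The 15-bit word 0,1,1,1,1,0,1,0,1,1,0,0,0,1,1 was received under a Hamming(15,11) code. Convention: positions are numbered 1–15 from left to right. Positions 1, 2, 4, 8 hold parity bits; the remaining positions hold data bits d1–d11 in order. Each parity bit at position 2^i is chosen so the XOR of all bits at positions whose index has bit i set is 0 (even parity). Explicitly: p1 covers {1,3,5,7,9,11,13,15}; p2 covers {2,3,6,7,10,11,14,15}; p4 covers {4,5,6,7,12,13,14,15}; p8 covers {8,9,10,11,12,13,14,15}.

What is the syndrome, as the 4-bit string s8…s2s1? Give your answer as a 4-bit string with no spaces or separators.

0101

s1 (pos 1,3,5,7,9,11,13,15): 0⊕1⊕1⊕1⊕1⊕0⊕0⊕1 = 1
s2 (pos 2,3,6,7,10,11,14,15): 1⊕1⊕0⊕1⊕1⊕0⊕1⊕1 = 0
s4 (pos 4,5,6,7,12,13,14,15): 1⊕1⊕0⊕1⊕0⊕0⊕1⊕1 = 1
s8 (pos 8,9,10,11,12,13,14,15): 0⊕1⊕1⊕0⊕0⊕0⊕1⊕1 = 0
Syndrome s8…s1 = 0101 → error at position 5.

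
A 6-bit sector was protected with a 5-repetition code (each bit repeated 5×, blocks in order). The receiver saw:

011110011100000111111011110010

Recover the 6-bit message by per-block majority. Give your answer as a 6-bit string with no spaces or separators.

Block 1 (01111): 4 ones → 1
Block 2 (00111): 3 ones → 1
Block 3 (00000): 0 ones → 0
Block 4 (11111): 5 ones → 1
Block 5 (10111): 4 ones → 1
Block 6 (10010): 2 ones → 0

110110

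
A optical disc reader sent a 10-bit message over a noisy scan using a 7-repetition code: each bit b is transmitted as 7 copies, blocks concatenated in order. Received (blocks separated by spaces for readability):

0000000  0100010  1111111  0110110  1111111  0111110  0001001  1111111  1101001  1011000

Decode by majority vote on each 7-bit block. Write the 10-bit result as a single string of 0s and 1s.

0011110110

Block 1 (0000000): 0 ones → 0
Block 2 (0100010): 2 ones → 0
Block 3 (1111111): 7 ones → 1
Block 4 (0110110): 4 ones → 1
Block 5 (1111111): 7 ones → 1
Block 6 (0111110): 5 ones → 1
Block 7 (0001001): 2 ones → 0
Block 8 (1111111): 7 ones → 1
Block 9 (1101001): 4 ones → 1
Block 10 (1011000): 3 ones → 0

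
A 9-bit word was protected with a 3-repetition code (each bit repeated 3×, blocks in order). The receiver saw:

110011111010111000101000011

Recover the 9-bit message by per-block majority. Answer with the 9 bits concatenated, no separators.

Block 1 (110): 2 ones → 1
Block 2 (011): 2 ones → 1
Block 3 (111): 3 ones → 1
Block 4 (010): 1 one → 0
Block 5 (111): 3 ones → 1
Block 6 (000): 0 ones → 0
Block 7 (101): 2 ones → 1
Block 8 (000): 0 ones → 0
Block 9 (011): 2 ones → 1

111010101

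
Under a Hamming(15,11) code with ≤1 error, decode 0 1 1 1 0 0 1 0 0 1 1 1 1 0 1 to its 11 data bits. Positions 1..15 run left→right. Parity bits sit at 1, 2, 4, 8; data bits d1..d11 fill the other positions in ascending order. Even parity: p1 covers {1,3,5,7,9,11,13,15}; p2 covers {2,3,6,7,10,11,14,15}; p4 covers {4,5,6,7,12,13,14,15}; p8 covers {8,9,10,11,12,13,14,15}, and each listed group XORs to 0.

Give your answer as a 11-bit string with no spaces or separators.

s1 (pos 1,3,5,7,9,11,13,15): 0⊕1⊕0⊕1⊕0⊕1⊕1⊕1 = 1
s2 (pos 2,3,6,7,10,11,14,15): 1⊕1⊕0⊕1⊕1⊕1⊕0⊕1 = 0
s4 (pos 4,5,6,7,12,13,14,15): 1⊕0⊕0⊕1⊕1⊕1⊕0⊕1 = 1
s8 (pos 8,9,10,11,12,13,14,15): 0⊕0⊕1⊕1⊕1⊕1⊕0⊕1 = 1
Syndrome s8…s1 = 1101 → error at position 13.
Flip position 13: 011100100111101 → 011100100111001
Read data bits from positions 3,5,6,7,9,10,11,12,13,14,15: 10010111001

10010111001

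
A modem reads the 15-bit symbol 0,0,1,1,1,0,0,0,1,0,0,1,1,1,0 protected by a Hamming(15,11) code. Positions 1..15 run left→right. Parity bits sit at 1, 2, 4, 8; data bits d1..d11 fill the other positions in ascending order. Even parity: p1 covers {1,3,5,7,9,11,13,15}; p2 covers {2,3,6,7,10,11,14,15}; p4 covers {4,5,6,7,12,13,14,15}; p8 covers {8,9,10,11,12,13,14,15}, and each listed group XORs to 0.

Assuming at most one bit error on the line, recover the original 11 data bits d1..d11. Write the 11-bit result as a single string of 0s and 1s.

s1 (pos 1,3,5,7,9,11,13,15): 0⊕1⊕1⊕0⊕1⊕0⊕1⊕0 = 0
s2 (pos 2,3,6,7,10,11,14,15): 0⊕1⊕0⊕0⊕0⊕0⊕1⊕0 = 0
s4 (pos 4,5,6,7,12,13,14,15): 1⊕1⊕0⊕0⊕1⊕1⊕1⊕0 = 1
s8 (pos 8,9,10,11,12,13,14,15): 0⊕1⊕0⊕0⊕1⊕1⊕1⊕0 = 0
Syndrome s8…s1 = 0100 → error at position 4.
Flip position 4: 001110001001110 → 001010001001110
Read data bits from positions 3,5,6,7,9,10,11,12,13,14,15: 11001001110

11001001110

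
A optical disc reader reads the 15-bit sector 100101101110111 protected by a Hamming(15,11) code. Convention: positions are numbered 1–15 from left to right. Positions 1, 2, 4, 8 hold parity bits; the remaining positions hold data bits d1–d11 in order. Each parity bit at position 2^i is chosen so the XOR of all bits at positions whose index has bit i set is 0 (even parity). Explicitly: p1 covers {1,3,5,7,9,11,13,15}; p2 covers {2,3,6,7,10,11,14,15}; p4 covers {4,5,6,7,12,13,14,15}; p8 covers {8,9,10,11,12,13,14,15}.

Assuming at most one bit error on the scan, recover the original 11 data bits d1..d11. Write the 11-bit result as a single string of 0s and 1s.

s1 (pos 1,3,5,7,9,11,13,15): 1⊕0⊕0⊕1⊕1⊕1⊕1⊕1 = 0
s2 (pos 2,3,6,7,10,11,14,15): 0⊕0⊕1⊕1⊕1⊕1⊕1⊕1 = 0
s4 (pos 4,5,6,7,12,13,14,15): 1⊕0⊕1⊕1⊕0⊕1⊕1⊕1 = 0
s8 (pos 8,9,10,11,12,13,14,15): 0⊕1⊕1⊕1⊕0⊕1⊕1⊕1 = 0
Syndrome s8…s1 = 0000 → no error.
Read data bits from positions 3,5,6,7,9,10,11,12,13,14,15: 00111110111

00111110111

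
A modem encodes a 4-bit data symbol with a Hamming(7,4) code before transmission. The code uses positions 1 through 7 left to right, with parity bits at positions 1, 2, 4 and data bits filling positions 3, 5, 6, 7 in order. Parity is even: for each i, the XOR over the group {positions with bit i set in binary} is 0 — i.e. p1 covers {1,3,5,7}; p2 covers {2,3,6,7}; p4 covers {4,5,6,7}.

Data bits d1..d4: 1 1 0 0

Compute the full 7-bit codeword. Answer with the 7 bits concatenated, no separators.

0111100

Place data at non-parity positions: p1 p2 1 p4 1 0 0
p1 (pos 1,3,5,7): XOR of data positions = 1⊕1⊕0 = 0
p2 (pos 2,3,6,7): XOR of data positions = 1⊕0⊕0 = 1
p4 (pos 4,5,6,7): XOR of data positions = 1⊕0⊕0 = 1
Codeword: 0111100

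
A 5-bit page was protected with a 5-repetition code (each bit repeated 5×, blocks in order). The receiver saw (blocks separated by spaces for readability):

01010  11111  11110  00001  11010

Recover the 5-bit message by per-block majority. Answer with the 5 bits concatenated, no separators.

01101

Block 1 (01010): 2 ones → 0
Block 2 (11111): 5 ones → 1
Block 3 (11110): 4 ones → 1
Block 4 (00001): 1 one → 0
Block 5 (11010): 3 ones → 1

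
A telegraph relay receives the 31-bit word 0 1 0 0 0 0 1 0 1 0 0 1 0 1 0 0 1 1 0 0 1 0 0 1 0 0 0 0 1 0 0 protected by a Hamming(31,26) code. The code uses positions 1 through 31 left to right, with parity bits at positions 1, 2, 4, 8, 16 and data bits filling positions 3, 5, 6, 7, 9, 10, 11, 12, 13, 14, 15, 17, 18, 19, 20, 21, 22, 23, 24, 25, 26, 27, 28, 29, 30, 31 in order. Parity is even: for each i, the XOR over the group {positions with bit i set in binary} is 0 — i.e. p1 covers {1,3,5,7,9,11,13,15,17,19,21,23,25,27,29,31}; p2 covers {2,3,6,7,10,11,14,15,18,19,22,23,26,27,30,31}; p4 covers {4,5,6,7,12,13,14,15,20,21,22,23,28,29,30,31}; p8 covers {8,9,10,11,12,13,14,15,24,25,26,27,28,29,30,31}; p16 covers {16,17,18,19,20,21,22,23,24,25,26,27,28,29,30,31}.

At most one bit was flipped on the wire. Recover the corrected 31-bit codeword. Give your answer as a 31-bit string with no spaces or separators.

0100001010010100110010010000000

s1 (pos 1,3,5,7,9,11,13,15,17,19,21,23,25,27,29,31): 0⊕0⊕0⊕1⊕1⊕0⊕0⊕0⊕1⊕0⊕1⊕0⊕0⊕0⊕1⊕0 = 1
s2 (pos 2,3,6,7,10,11,14,15,18,19,22,23,26,27,30,31): 1⊕0⊕0⊕1⊕0⊕0⊕1⊕0⊕1⊕0⊕0⊕0⊕0⊕0⊕0⊕0 = 0
s4 (pos 4,5,6,7,12,13,14,15,20,21,22,23,28,29,30,31): 0⊕0⊕0⊕1⊕1⊕0⊕1⊕0⊕0⊕1⊕0⊕0⊕0⊕1⊕0⊕0 = 1
s8 (pos 8,9,10,11,12,13,14,15,24,25,26,27,28,29,30,31): 0⊕1⊕0⊕0⊕1⊕0⊕1⊕0⊕1⊕0⊕0⊕0⊕0⊕1⊕0⊕0 = 1
s16 (pos 16,17,18,19,20,21,22,23,24,25,26,27,28,29,30,31): 0⊕1⊕1⊕0⊕0⊕1⊕0⊕0⊕1⊕0⊕0⊕0⊕0⊕1⊕0⊕0 = 1
Syndrome s16…s1 = 11101 → error at position 29.
Flip position 29: 0100001010010100110010010000100 → 0100001010010100110010010000000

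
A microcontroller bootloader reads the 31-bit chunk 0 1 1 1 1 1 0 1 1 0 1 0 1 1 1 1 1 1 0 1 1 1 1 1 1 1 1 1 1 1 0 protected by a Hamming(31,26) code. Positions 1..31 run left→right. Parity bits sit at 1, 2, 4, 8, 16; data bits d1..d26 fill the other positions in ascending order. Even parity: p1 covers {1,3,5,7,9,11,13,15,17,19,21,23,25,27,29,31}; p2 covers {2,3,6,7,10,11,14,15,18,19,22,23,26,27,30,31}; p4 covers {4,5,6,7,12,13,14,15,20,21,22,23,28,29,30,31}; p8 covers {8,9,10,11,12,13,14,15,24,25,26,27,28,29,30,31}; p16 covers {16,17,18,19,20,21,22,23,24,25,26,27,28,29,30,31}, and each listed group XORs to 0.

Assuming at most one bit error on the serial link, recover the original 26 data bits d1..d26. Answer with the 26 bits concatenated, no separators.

11101011111110111111111110

s1 (pos 1,3,5,7,9,11,13,15,17,19,21,23,25,27,29,31): 0⊕1⊕1⊕0⊕1⊕1⊕1⊕1⊕1⊕0⊕1⊕1⊕1⊕1⊕1⊕0 = 0
s2 (pos 2,3,6,7,10,11,14,15,18,19,22,23,26,27,30,31): 1⊕1⊕1⊕0⊕0⊕1⊕1⊕1⊕1⊕0⊕1⊕1⊕1⊕1⊕1⊕0 = 0
s4 (pos 4,5,6,7,12,13,14,15,20,21,22,23,28,29,30,31): 1⊕1⊕1⊕0⊕0⊕1⊕1⊕1⊕1⊕1⊕1⊕1⊕1⊕1⊕1⊕0 = 1
s8 (pos 8,9,10,11,12,13,14,15,24,25,26,27,28,29,30,31): 1⊕1⊕0⊕1⊕0⊕1⊕1⊕1⊕1⊕1⊕1⊕1⊕1⊕1⊕1⊕0 = 1
s16 (pos 16,17,18,19,20,21,22,23,24,25,26,27,28,29,30,31): 1⊕1⊕1⊕0⊕1⊕1⊕1⊕1⊕1⊕1⊕1⊕1⊕1⊕1⊕1⊕0 = 0
Syndrome s16…s1 = 01100 → error at position 12.
Flip position 12: 0111110110101111110111111111110 → 0111110110111111110111111111110
Read data bits from positions 3,5,6,7,9,10,11,12,13,14,15,17,18,19,20,21,22,23,24,25,26,27,28,29,30,31: 11101011111110111111111110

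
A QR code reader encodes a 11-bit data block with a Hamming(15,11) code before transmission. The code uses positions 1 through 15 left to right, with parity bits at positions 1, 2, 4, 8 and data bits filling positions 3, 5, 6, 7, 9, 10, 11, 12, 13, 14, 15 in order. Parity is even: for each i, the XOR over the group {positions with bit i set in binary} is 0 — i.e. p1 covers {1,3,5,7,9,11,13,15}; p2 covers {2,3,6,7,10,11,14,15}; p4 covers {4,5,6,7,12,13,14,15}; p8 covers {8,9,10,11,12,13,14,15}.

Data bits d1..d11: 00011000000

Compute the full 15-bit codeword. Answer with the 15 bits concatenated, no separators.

Place data at non-parity positions: p1 p2 0 p4 0 0 1 p8 1 0 0 0 0 0 0
p1 (pos 1,3,5,7,9,11,13,15): XOR of data positions = 0⊕0⊕1⊕1⊕0⊕0⊕0 = 0
p2 (pos 2,3,6,7,10,11,14,15): XOR of data positions = 0⊕0⊕1⊕0⊕0⊕0⊕0 = 1
p4 (pos 4,5,6,7,12,13,14,15): XOR of data positions = 0⊕0⊕1⊕0⊕0⊕0⊕0 = 1
p8 (pos 8,9,10,11,12,13,14,15): XOR of data positions = 1⊕0⊕0⊕0⊕0⊕0⊕0 = 1
Codeword: 010100111000000

010100111000000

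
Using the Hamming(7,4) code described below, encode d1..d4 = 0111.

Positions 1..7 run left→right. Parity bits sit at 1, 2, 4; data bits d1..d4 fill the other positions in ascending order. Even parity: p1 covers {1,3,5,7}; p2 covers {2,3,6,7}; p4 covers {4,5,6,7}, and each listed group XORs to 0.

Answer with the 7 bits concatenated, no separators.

0001111

Place data at non-parity positions: p1 p2 0 p4 1 1 1
p1 (pos 1,3,5,7): XOR of data positions = 0⊕1⊕1 = 0
p2 (pos 2,3,6,7): XOR of data positions = 0⊕1⊕1 = 0
p4 (pos 4,5,6,7): XOR of data positions = 1⊕1⊕1 = 1
Codeword: 0001111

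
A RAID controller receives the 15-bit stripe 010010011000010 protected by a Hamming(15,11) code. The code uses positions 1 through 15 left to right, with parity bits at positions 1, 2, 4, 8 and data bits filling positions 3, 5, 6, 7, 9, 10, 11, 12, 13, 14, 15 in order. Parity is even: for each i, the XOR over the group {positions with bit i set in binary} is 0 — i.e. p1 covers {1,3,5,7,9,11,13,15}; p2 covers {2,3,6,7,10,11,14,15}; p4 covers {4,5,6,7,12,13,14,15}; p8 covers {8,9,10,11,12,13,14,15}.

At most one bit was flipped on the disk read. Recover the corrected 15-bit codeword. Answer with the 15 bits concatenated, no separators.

s1 (pos 1,3,5,7,9,11,13,15): 0⊕0⊕1⊕0⊕1⊕0⊕0⊕0 = 0
s2 (pos 2,3,6,7,10,11,14,15): 1⊕0⊕0⊕0⊕0⊕0⊕1⊕0 = 0
s4 (pos 4,5,6,7,12,13,14,15): 0⊕1⊕0⊕0⊕0⊕0⊕1⊕0 = 0
s8 (pos 8,9,10,11,12,13,14,15): 1⊕1⊕0⊕0⊕0⊕0⊕1⊕0 = 1
Syndrome s8…s1 = 1000 → error at position 8.
Flip position 8: 010010011000010 → 010010001000010

010010001000010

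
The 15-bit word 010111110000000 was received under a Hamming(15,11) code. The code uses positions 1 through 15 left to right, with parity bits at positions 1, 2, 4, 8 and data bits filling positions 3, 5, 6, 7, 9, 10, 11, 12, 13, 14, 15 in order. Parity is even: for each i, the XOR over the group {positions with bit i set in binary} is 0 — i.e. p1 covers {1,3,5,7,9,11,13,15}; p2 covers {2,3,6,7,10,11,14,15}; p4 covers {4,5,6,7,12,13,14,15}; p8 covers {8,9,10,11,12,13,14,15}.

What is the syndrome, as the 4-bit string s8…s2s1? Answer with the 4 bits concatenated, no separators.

1010

s1 (pos 1,3,5,7,9,11,13,15): 0⊕0⊕1⊕1⊕0⊕0⊕0⊕0 = 0
s2 (pos 2,3,6,7,10,11,14,15): 1⊕0⊕1⊕1⊕0⊕0⊕0⊕0 = 1
s4 (pos 4,5,6,7,12,13,14,15): 1⊕1⊕1⊕1⊕0⊕0⊕0⊕0 = 0
s8 (pos 8,9,10,11,12,13,14,15): 1⊕0⊕0⊕0⊕0⊕0⊕0⊕0 = 1
Syndrome s8…s1 = 1010 → error at position 10.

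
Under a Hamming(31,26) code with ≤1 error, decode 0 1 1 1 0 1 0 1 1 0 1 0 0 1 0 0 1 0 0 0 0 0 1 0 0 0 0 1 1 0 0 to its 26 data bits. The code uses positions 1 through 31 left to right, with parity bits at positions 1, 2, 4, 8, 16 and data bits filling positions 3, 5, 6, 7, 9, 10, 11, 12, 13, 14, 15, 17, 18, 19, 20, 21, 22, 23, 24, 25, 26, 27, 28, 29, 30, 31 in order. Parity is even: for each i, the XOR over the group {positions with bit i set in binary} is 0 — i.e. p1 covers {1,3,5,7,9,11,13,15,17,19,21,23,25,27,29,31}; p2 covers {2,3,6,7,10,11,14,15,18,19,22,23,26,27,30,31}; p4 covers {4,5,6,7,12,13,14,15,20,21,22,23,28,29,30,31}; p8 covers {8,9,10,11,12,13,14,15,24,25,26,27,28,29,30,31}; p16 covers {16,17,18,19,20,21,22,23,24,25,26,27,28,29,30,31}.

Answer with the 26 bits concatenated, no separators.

s1 (pos 1,3,5,7,9,11,13,15,17,19,21,23,25,27,29,31): 0⊕1⊕0⊕0⊕1⊕1⊕0⊕0⊕1⊕0⊕0⊕1⊕0⊕0⊕1⊕0 = 0
s2 (pos 2,3,6,7,10,11,14,15,18,19,22,23,26,27,30,31): 1⊕1⊕1⊕0⊕0⊕1⊕1⊕0⊕0⊕0⊕0⊕1⊕0⊕0⊕0⊕0 = 0
s4 (pos 4,5,6,7,12,13,14,15,20,21,22,23,28,29,30,31): 1⊕0⊕1⊕0⊕0⊕0⊕1⊕0⊕0⊕0⊕0⊕1⊕1⊕1⊕0⊕0 = 0
s8 (pos 8,9,10,11,12,13,14,15,24,25,26,27,28,29,30,31): 1⊕1⊕0⊕1⊕0⊕0⊕1⊕0⊕0⊕0⊕0⊕0⊕1⊕1⊕0⊕0 = 0
s16 (pos 16,17,18,19,20,21,22,23,24,25,26,27,28,29,30,31): 0⊕1⊕0⊕0⊕0⊕0⊕0⊕1⊕0⊕0⊕0⊕0⊕1⊕1⊕0⊕0 = 0
Syndrome s16…s1 = 00000 → no error.
Read data bits from positions 3,5,6,7,9,10,11,12,13,14,15,17,18,19,20,21,22,23,24,25,26,27,28,29,30,31: 10101010010100000100001100

10101010010100000100001100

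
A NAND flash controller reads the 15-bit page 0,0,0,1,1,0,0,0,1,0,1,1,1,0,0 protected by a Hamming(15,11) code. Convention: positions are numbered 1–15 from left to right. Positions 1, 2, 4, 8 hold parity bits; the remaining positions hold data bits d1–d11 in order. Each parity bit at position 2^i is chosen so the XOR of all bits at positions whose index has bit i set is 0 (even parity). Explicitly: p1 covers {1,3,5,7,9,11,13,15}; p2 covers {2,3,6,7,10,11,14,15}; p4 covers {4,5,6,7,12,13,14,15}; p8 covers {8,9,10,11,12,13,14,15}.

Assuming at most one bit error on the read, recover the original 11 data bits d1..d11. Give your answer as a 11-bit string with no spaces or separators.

01001011100

s1 (pos 1,3,5,7,9,11,13,15): 0⊕0⊕1⊕0⊕1⊕1⊕1⊕0 = 0
s2 (pos 2,3,6,7,10,11,14,15): 0⊕0⊕0⊕0⊕0⊕1⊕0⊕0 = 1
s4 (pos 4,5,6,7,12,13,14,15): 1⊕1⊕0⊕0⊕1⊕1⊕0⊕0 = 0
s8 (pos 8,9,10,11,12,13,14,15): 0⊕1⊕0⊕1⊕1⊕1⊕0⊕0 = 0
Syndrome s8…s1 = 0010 → error at position 2.
Flip position 2: 000110001011100 → 010110001011100
Read data bits from positions 3,5,6,7,9,10,11,12,13,14,15: 01001011100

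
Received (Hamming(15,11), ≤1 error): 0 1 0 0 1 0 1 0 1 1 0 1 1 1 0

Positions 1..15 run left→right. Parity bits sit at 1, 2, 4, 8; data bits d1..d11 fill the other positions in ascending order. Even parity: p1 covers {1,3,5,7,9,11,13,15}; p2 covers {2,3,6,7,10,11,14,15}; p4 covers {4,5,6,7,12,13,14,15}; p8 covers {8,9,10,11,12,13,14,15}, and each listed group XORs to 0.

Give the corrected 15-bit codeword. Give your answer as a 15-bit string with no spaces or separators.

010010101100110

s1 (pos 1,3,5,7,9,11,13,15): 0⊕0⊕1⊕1⊕1⊕0⊕1⊕0 = 0
s2 (pos 2,3,6,7,10,11,14,15): 1⊕0⊕0⊕1⊕1⊕0⊕1⊕0 = 0
s4 (pos 4,5,6,7,12,13,14,15): 0⊕1⊕0⊕1⊕1⊕1⊕1⊕0 = 1
s8 (pos 8,9,10,11,12,13,14,15): 0⊕1⊕1⊕0⊕1⊕1⊕1⊕0 = 1
Syndrome s8…s1 = 1100 → error at position 12.
Flip position 12: 010010101101110 → 010010101100110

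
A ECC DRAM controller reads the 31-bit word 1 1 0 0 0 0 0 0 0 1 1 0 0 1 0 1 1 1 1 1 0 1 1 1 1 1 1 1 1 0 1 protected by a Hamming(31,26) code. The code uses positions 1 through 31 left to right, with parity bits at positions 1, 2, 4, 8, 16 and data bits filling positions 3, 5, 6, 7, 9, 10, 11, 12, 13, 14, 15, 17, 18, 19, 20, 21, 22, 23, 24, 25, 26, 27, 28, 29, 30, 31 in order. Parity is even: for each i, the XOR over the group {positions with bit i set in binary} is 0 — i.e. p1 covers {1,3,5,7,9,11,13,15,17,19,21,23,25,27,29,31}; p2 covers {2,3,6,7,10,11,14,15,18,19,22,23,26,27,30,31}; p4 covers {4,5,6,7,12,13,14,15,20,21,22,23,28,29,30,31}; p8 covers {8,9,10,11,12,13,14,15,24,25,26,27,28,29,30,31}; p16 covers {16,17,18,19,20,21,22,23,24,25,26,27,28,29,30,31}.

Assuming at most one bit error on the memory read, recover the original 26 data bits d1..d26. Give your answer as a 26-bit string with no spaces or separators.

s1 (pos 1,3,5,7,9,11,13,15,17,19,21,23,25,27,29,31): 1⊕0⊕0⊕0⊕0⊕1⊕0⊕0⊕1⊕1⊕0⊕1⊕1⊕1⊕1⊕1 = 1
s2 (pos 2,3,6,7,10,11,14,15,18,19,22,23,26,27,30,31): 1⊕0⊕0⊕0⊕1⊕1⊕1⊕0⊕1⊕1⊕1⊕1⊕1⊕1⊕0⊕1 = 1
s4 (pos 4,5,6,7,12,13,14,15,20,21,22,23,28,29,30,31): 0⊕0⊕0⊕0⊕0⊕0⊕1⊕0⊕1⊕0⊕1⊕1⊕1⊕1⊕0⊕1 = 1
s8 (pos 8,9,10,11,12,13,14,15,24,25,26,27,28,29,30,31): 0⊕0⊕1⊕1⊕0⊕0⊕1⊕0⊕1⊕1⊕1⊕1⊕1⊕1⊕0⊕1 = 0
s16 (pos 16,17,18,19,20,21,22,23,24,25,26,27,28,29,30,31): 1⊕1⊕1⊕1⊕1⊕0⊕1⊕1⊕1⊕1⊕1⊕1⊕1⊕1⊕0⊕1 = 0
Syndrome s16…s1 = 00111 → error at position 7.
Flip position 7: 1100000001100101111101111111101 → 1100001001100101111101111111101
Read data bits from positions 3,5,6,7,9,10,11,12,13,14,15,17,18,19,20,21,22,23,24,25,26,27,28,29,30,31: 00010110010111101111111101

00010110010111101111111101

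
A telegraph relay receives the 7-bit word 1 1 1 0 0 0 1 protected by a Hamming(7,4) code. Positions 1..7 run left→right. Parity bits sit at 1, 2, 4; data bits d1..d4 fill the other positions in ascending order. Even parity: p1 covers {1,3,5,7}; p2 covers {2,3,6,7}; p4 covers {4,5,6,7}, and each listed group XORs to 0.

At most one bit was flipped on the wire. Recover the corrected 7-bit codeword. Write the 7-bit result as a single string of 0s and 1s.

1110000

s1 (pos 1,3,5,7): 1⊕1⊕0⊕1 = 1
s2 (pos 2,3,6,7): 1⊕1⊕0⊕1 = 1
s4 (pos 4,5,6,7): 0⊕0⊕0⊕1 = 1
Syndrome s4…s1 = 111 → error at position 7.
Flip position 7: 1110001 → 1110000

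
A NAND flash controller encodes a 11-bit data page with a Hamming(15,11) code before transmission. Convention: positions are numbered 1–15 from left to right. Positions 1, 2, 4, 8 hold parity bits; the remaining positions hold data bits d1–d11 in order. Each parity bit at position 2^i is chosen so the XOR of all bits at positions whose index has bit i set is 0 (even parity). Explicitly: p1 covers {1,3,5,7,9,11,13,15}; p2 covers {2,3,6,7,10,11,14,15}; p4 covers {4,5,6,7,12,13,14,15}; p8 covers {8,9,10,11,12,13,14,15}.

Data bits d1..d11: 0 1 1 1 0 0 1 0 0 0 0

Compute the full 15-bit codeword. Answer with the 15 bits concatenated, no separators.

Place data at non-parity positions: p1 p2 0 p4 1 1 1 p8 0 0 1 0 0 0 0
p1 (pos 1,3,5,7,9,11,13,15): XOR of data positions = 0⊕1⊕1⊕0⊕1⊕0⊕0 = 1
p2 (pos 2,3,6,7,10,11,14,15): XOR of data positions = 0⊕1⊕1⊕0⊕1⊕0⊕0 = 1
p4 (pos 4,5,6,7,12,13,14,15): XOR of data positions = 1⊕1⊕1⊕0⊕0⊕0⊕0 = 1
p8 (pos 8,9,10,11,12,13,14,15): XOR of data positions = 0⊕0⊕1⊕0⊕0⊕0⊕0 = 1
Codeword: 110111110010000

110111110010000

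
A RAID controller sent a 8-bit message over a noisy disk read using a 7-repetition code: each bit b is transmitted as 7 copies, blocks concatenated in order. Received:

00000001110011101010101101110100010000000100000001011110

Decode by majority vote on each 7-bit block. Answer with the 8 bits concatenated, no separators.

Block 1 (0000000): 0 ones → 0
Block 2 (1110011): 5 ones → 1
Block 3 (1010101): 4 ones → 1
Block 4 (0110111): 5 ones → 1
Block 5 (0100010): 2 ones → 0
Block 6 (0000001): 1 one → 0
Block 7 (0000000): 0 ones → 0
Block 8 (1011110): 5 ones → 1

01110001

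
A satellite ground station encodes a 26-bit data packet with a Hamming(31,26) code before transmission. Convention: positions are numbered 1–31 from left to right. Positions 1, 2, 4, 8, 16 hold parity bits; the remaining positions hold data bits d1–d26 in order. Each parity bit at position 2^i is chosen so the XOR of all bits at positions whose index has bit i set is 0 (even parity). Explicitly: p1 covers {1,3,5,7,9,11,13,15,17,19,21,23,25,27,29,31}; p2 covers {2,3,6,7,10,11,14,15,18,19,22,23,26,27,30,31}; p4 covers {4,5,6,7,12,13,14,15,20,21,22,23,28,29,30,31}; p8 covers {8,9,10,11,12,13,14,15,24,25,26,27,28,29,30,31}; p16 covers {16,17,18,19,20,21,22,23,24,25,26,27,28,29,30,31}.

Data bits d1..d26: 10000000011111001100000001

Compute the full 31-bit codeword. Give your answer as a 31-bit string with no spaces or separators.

Place data at non-parity positions: p1 p2 1 p4 0 0 0 p8 0 0 0 0 0 1 1 p16 1 1 1 0 0 1 1 0 0 0 0 0 0 0 1
p1 (pos 1,3,5,7,9,11,13,15,17,19,21,23,25,27,29,31): XOR of data positions = 1⊕0⊕0⊕0⊕0⊕0⊕1⊕1⊕1⊕0⊕1⊕0⊕0⊕0⊕1 = 0
p2 (pos 2,3,6,7,10,11,14,15,18,19,22,23,26,27,30,31): XOR of data positions = 1⊕0⊕0⊕0⊕0⊕1⊕1⊕1⊕1⊕1⊕1⊕0⊕0⊕0⊕1 = 0
p4 (pos 4,5,6,7,12,13,14,15,20,21,22,23,28,29,30,31): XOR of data positions = 0⊕0⊕0⊕0⊕0⊕1⊕1⊕0⊕0⊕1⊕1⊕0⊕0⊕0⊕1 = 1
p8 (pos 8,9,10,11,12,13,14,15,24,25,26,27,28,29,30,31): XOR of data positions = 0⊕0⊕0⊕0⊕0⊕1⊕1⊕0⊕0⊕0⊕0⊕0⊕0⊕0⊕1 = 1
p16 (pos 16,17,18,19,20,21,22,23,24,25,26,27,28,29,30,31): XOR of data positions = 1⊕1⊕1⊕0⊕0⊕1⊕1⊕0⊕0⊕0⊕0⊕0⊕0⊕0⊕1 = 0
Codeword: 0011000100000110111001100000001

0011000100000110111001100000001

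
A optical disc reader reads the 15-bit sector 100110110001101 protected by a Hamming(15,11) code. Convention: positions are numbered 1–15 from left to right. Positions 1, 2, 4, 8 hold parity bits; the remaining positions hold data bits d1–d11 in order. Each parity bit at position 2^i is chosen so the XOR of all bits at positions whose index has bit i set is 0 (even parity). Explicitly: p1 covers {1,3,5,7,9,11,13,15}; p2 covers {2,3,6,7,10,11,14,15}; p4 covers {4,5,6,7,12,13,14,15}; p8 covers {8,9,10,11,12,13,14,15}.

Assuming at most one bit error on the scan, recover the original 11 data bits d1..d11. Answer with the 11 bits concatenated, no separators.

01010001101

s1 (pos 1,3,5,7,9,11,13,15): 1⊕0⊕1⊕1⊕0⊕0⊕1⊕1 = 1
s2 (pos 2,3,6,7,10,11,14,15): 0⊕0⊕0⊕1⊕0⊕0⊕0⊕1 = 0
s4 (pos 4,5,6,7,12,13,14,15): 1⊕1⊕0⊕1⊕1⊕1⊕0⊕1 = 0
s8 (pos 8,9,10,11,12,13,14,15): 1⊕0⊕0⊕0⊕1⊕1⊕0⊕1 = 0
Syndrome s8…s1 = 0001 → error at position 1.
Flip position 1: 100110110001101 → 000110110001101
Read data bits from positions 3,5,6,7,9,10,11,12,13,14,15: 01010001101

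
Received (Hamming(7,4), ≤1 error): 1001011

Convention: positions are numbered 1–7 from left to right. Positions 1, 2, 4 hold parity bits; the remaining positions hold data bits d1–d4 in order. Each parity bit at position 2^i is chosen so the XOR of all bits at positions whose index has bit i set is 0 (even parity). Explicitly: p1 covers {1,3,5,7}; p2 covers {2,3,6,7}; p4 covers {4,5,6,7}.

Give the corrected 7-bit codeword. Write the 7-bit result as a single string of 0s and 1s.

s1 (pos 1,3,5,7): 1⊕0⊕0⊕1 = 0
s2 (pos 2,3,6,7): 0⊕0⊕1⊕1 = 0
s4 (pos 4,5,6,7): 1⊕0⊕1⊕1 = 1
Syndrome s4…s1 = 100 → error at position 4.
Flip position 4: 1001011 → 1000011

1000011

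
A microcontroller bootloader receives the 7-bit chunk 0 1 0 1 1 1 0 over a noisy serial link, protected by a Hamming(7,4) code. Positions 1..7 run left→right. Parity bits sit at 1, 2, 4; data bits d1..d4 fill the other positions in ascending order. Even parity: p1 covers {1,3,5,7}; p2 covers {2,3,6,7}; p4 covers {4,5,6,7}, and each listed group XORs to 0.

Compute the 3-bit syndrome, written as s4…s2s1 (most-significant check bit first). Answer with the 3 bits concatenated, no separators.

s1 (pos 1,3,5,7): 0⊕0⊕1⊕0 = 1
s2 (pos 2,3,6,7): 1⊕0⊕1⊕0 = 0
s4 (pos 4,5,6,7): 1⊕1⊕1⊕0 = 1
Syndrome s4…s1 = 101 → error at position 5.

101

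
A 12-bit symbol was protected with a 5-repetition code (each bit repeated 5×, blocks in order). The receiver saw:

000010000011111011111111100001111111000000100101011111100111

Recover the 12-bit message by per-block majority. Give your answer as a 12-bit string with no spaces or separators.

001110100111

Block 1 (00001): 1 one → 0
Block 2 (00000): 0 ones → 0
Block 3 (11111): 5 ones → 1
Block 4 (01111): 4 ones → 1
Block 5 (11111): 5 ones → 1
Block 6 (00001): 1 one → 0
Block 7 (11111): 5 ones → 1
Block 8 (10000): 1 one → 0
Block 9 (00100): 1 one → 0
Block 10 (10101): 3 ones → 1
Block 11 (11111): 5 ones → 1
Block 12 (00111): 3 ones → 1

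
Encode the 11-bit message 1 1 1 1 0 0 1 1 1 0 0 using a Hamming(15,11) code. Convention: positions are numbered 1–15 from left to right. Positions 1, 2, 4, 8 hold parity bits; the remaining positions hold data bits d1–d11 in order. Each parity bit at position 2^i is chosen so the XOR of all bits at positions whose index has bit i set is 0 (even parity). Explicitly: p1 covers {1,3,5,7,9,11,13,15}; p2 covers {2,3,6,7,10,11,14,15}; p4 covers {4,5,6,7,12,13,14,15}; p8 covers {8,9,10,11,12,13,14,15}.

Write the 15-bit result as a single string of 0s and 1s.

Place data at non-parity positions: p1 p2 1 p4 1 1 1 p8 0 0 1 1 1 0 0
p1 (pos 1,3,5,7,9,11,13,15): XOR of data positions = 1⊕1⊕1⊕0⊕1⊕1⊕0 = 1
p2 (pos 2,3,6,7,10,11,14,15): XOR of data positions = 1⊕1⊕1⊕0⊕1⊕0⊕0 = 0
p4 (pos 4,5,6,7,12,13,14,15): XOR of data positions = 1⊕1⊕1⊕1⊕1⊕0⊕0 = 1
p8 (pos 8,9,10,11,12,13,14,15): XOR of data positions = 0⊕0⊕1⊕1⊕1⊕0⊕0 = 1
Codeword: 101111110011100

101111110011100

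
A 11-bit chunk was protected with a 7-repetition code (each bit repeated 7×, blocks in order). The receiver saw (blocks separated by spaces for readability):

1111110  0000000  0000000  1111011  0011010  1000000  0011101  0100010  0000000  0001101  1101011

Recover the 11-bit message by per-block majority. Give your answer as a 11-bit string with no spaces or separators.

Block 1 (1111110): 6 ones → 1
Block 2 (0000000): 0 ones → 0
Block 3 (0000000): 0 ones → 0
Block 4 (1111011): 6 ones → 1
Block 5 (0011010): 3 ones → 0
Block 6 (1000000): 1 one → 0
Block 7 (0011101): 4 ones → 1
Block 8 (0100010): 2 ones → 0
Block 9 (0000000): 0 ones → 0
Block 10 (0001101): 3 ones → 0
Block 11 (1101011): 5 ones → 1

10010010001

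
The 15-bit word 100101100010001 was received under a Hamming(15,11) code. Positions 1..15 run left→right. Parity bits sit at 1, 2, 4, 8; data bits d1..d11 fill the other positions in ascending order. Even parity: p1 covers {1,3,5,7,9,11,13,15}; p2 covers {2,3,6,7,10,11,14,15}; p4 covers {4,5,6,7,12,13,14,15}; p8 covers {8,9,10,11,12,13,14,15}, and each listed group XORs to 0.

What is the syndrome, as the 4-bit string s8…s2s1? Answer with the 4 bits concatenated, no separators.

0000

s1 (pos 1,3,5,7,9,11,13,15): 1⊕0⊕0⊕1⊕0⊕1⊕0⊕1 = 0
s2 (pos 2,3,6,7,10,11,14,15): 0⊕0⊕1⊕1⊕0⊕1⊕0⊕1 = 0
s4 (pos 4,5,6,7,12,13,14,15): 1⊕0⊕1⊕1⊕0⊕0⊕0⊕1 = 0
s8 (pos 8,9,10,11,12,13,14,15): 0⊕0⊕0⊕1⊕0⊕0⊕0⊕1 = 0
Syndrome s8…s1 = 0000 → no error.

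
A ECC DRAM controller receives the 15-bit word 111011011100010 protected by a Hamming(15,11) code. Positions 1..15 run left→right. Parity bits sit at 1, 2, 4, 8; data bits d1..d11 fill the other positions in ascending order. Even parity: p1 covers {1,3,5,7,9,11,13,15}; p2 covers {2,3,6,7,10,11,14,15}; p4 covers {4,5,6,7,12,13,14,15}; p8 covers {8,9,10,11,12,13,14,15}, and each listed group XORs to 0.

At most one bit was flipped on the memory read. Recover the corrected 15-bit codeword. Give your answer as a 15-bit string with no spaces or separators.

s1 (pos 1,3,5,7,9,11,13,15): 1⊕1⊕1⊕0⊕1⊕0⊕0⊕0 = 0
s2 (pos 2,3,6,7,10,11,14,15): 1⊕1⊕1⊕0⊕1⊕0⊕1⊕0 = 1
s4 (pos 4,5,6,7,12,13,14,15): 0⊕1⊕1⊕0⊕0⊕0⊕1⊕0 = 1
s8 (pos 8,9,10,11,12,13,14,15): 1⊕1⊕1⊕0⊕0⊕0⊕1⊕0 = 0
Syndrome s8…s1 = 0110 → error at position 6.
Flip position 6: 111011011100010 → 111010011100010

111010011100010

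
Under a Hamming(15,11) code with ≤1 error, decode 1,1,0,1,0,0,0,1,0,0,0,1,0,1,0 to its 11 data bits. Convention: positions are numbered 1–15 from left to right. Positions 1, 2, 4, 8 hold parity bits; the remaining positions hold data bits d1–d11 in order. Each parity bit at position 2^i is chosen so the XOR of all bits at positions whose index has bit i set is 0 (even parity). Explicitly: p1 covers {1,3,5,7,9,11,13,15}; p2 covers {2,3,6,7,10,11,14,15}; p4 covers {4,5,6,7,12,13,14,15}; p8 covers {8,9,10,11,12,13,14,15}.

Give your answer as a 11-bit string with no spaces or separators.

00000001110

s1 (pos 1,3,5,7,9,11,13,15): 1⊕0⊕0⊕0⊕0⊕0⊕0⊕0 = 1
s2 (pos 2,3,6,7,10,11,14,15): 1⊕0⊕0⊕0⊕0⊕0⊕1⊕0 = 0
s4 (pos 4,5,6,7,12,13,14,15): 1⊕0⊕0⊕0⊕1⊕0⊕1⊕0 = 1
s8 (pos 8,9,10,11,12,13,14,15): 1⊕0⊕0⊕0⊕1⊕0⊕1⊕0 = 1
Syndrome s8…s1 = 1101 → error at position 13.
Flip position 13: 110100010001010 → 110100010001110
Read data bits from positions 3,5,6,7,9,10,11,12,13,14,15: 00000001110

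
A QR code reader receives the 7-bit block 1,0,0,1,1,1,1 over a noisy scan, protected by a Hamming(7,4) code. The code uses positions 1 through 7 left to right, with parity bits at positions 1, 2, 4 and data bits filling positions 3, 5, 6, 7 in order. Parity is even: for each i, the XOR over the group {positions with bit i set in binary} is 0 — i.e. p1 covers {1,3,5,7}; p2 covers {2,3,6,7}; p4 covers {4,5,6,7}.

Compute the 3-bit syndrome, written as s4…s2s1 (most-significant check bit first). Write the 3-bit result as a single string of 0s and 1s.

001

s1 (pos 1,3,5,7): 1⊕0⊕1⊕1 = 1
s2 (pos 2,3,6,7): 0⊕0⊕1⊕1 = 0
s4 (pos 4,5,6,7): 1⊕1⊕1⊕1 = 0
Syndrome s4…s1 = 001 → error at position 1.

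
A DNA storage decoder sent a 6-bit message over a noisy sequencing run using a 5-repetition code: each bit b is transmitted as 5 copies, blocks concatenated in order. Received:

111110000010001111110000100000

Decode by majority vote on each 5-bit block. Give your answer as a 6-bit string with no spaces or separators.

Block 1 (11111): 5 ones → 1
Block 2 (00000): 0 ones → 0
Block 3 (10001): 2 ones → 0
Block 4 (11111): 5 ones → 1
Block 5 (00001): 1 one → 0
Block 6 (00000): 0 ones → 0

100100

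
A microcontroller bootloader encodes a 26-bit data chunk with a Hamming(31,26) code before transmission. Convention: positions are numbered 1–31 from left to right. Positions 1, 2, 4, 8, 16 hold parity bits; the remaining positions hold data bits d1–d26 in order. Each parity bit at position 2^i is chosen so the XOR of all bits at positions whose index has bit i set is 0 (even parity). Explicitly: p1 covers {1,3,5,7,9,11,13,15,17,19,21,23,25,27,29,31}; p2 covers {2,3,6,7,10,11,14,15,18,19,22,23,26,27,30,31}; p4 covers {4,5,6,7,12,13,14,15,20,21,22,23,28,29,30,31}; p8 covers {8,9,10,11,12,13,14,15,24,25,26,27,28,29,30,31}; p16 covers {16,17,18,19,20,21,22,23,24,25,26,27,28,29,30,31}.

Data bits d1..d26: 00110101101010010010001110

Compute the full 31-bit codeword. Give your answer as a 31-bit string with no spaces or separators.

Place data at non-parity positions: p1 p2 0 p4 0 1 1 p8 0 1 0 1 1 0 1 p16 0 1 0 0 1 0 0 1 0 0 0 1 1 1 0
p1 (pos 1,3,5,7,9,11,13,15,17,19,21,23,25,27,29,31): XOR of data positions = 0⊕0⊕1⊕0⊕0⊕1⊕1⊕0⊕0⊕1⊕0⊕0⊕0⊕1⊕0 = 1
p2 (pos 2,3,6,7,10,11,14,15,18,19,22,23,26,27,30,31): XOR of data positions = 0⊕1⊕1⊕1⊕0⊕0⊕1⊕1⊕0⊕0⊕0⊕0⊕0⊕1⊕0 = 0
p4 (pos 4,5,6,7,12,13,14,15,20,21,22,23,28,29,30,31): XOR of data positions = 0⊕1⊕1⊕1⊕1⊕0⊕1⊕0⊕1⊕0⊕0⊕1⊕1⊕1⊕0 = 1
p8 (pos 8,9,10,11,12,13,14,15,24,25,26,27,28,29,30,31): XOR of data positions = 0⊕1⊕0⊕1⊕1⊕0⊕1⊕1⊕0⊕0⊕0⊕1⊕1⊕1⊕0 = 0
p16 (pos 16,17,18,19,20,21,22,23,24,25,26,27,28,29,30,31): XOR of data positions = 0⊕1⊕0⊕0⊕1⊕0⊕0⊕1⊕0⊕0⊕0⊕1⊕1⊕1⊕0 = 0
Codeword: 1001011001011010010010010001110

1001011001011010010010010001110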